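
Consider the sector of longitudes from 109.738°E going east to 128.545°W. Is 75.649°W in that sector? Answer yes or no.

Band width going east from +109.738° to -128.545°: ((-128.545 − 109.738) mod 360) = 121.717°.
Offset of -75.649° east of the west edge: ((-75.649 − 109.738) mod 360) = 174.613°.
174.613° > 121.717° ⇒ outside.

No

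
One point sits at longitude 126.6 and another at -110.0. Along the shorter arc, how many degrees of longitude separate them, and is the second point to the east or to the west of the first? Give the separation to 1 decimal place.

123.4° east

Raw difference: -110.0 − 126.6 = -236.6°.
Normalise into (−180°, 180°]: -236.6° + 360° = 123.4°.
Positive ⇒ the second point lies to the east; separation 123.4°.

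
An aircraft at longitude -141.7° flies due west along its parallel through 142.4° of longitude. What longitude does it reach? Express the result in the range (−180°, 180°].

Start at -141.7°; shift −142.4° → -284.1°.
-284.1° lies outside (−180°, 180°]; add 360° → +75.9°.

+75.9°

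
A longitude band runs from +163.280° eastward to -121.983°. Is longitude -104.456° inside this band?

Band width going east from +163.280° to -121.983°: ((-121.983 − 163.280) mod 360) = 74.737°.
Offset of -104.456° east of the west edge: ((-104.456 − 163.280) mod 360) = 92.264°.
92.264° > 74.737° ⇒ outside.

No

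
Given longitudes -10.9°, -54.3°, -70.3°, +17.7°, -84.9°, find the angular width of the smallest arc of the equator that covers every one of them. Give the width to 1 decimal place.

Sort the longitudes: -84.9°, -70.3°, -54.3°, -10.9°, +17.7°.
Eastward gaps between consecutive values (wrapping around): 14.6°, 16.0°, 43.4°, 28.6°, 257.4°.
Largest gap = 257.4° ⇒ minimal covering band is its complement: 360° − 257.4° = 102.6°.
Band runs from -84.9° eastward to +17.7°.

102.6°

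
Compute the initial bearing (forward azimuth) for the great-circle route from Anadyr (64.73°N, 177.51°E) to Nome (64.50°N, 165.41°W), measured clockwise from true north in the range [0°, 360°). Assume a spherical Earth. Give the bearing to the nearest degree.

84°

Δλ = -165.41 − 177.51 = -342.92°; wrapped into (−180°, 180°]: 17.08°.
θ = atan2( sin Δλ · cos φ₂ , cos φ₁ · sin φ₂ − sin φ₁ · cos φ₂ · cos Δλ )
  = atan2(0.12644, 0.01316) = 84.060° → normalised to [0°, 360°): 84.060°.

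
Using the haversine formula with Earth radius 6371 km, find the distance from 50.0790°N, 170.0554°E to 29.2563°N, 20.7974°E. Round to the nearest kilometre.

Δλ = 20.7974 − 170.0554 = -149.2580°.
Δφ = 29.2563 − 50.0790 = -20.8227°.
a = sin²(Δφ/2) + cos φ₁ · cos φ₂ · sin²(Δλ/2) = 0.553193.
c = 2·atan2(√a, √(1−a)) = 1.67738 rad → d = 6371·c ≈ 10686.62 km.

10687 km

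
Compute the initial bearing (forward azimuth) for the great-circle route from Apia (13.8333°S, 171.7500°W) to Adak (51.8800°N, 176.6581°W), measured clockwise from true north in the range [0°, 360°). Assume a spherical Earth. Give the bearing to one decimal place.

Δλ = -176.6581 − -171.7500 = -4.9081°.
θ = atan2( sin Δλ · cos φ₂ , cos φ₁ · sin φ₂ − sin φ₁ · cos φ₂ · cos Δλ )
  = atan2(-0.05282, 0.91096) = -3.318° → normalised to [0°, 360°): 356.682°.

356.7°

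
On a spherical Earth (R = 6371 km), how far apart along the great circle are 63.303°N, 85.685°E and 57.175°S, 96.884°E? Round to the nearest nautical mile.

Δλ = 96.884 − 85.685 = 11.199°.
Δφ = -57.175 − 63.303 = -120.478°.
a = sin²(Δφ/2) + cos φ₁ · cos φ₂ · sin²(Δλ/2) = 0.755922.
c = 2·atan2(√a, √(1−a)) = 2.10813 rad → d = 6371·c ≈ 13430.88 km ≈ 7252.09 nmi.

7252 nmi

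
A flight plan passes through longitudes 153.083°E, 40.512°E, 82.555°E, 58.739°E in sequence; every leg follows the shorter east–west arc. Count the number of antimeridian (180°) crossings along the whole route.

Leg 1: +153.083° → +40.512°, shortest Δλ = -112.571° (west) — does not cross 180°.
Leg 2: +40.512° → +82.555°, shortest Δλ = 42.043° (east) — does not cross 180°.
Leg 3: +82.555° → +58.739°, shortest Δλ = -23.816° (west) — does not cross 180°.
Total crossings: 0.

0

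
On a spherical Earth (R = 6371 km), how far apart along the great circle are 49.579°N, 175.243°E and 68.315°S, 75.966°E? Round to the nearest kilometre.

Δλ = 75.966 − 175.243 = -99.277°.
Δφ = -68.315 − 49.579 = -117.894°.
a = sin²(Δφ/2) + cos φ₁ · cos φ₂ · sin²(Δλ/2) = 0.873023.
c = 2·atan2(√a, √(1−a)) = 2.41290 rad → d = 6371·c ≈ 15372.59 km.

15373 km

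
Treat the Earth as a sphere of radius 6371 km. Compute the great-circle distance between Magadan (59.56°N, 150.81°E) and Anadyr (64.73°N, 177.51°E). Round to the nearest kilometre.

1487 km

Δλ = 177.51 − 150.81 = 26.70°.
Δφ = 64.73 − 59.56 = 5.17°.
a = sin²(Δφ/2) + cos φ₁ · cos φ₂ · sin²(Δλ/2) = 0.013565.
c = 2·atan2(√a, √(1−a)) = 0.23346 rad → d = 6371·c ≈ 1487.41 km.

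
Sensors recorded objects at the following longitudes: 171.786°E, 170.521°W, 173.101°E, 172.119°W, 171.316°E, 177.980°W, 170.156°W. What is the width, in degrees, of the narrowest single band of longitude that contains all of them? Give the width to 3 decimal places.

18.528°

Sort the longitudes: -177.980°, -172.119°, -170.521°, -170.156°, +171.316°, +171.786°, +173.101°.
Eastward gaps between consecutive values (wrapping around): 5.861°, 1.598°, 0.365°, 341.472°, 0.470°, 1.315°, 8.919°.
Largest gap = 341.472° ⇒ minimal covering band is its complement: 360° − 341.472° = 18.528°.
Band runs from +171.316° eastward to -170.156°, crossing the antimeridian.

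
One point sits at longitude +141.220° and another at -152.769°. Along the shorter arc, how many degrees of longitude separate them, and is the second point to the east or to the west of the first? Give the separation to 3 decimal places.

Raw difference: -152.769 − 141.220 = -293.989°.
Normalise into (−180°, 180°]: -293.989° + 360° = 66.011°.
Positive ⇒ the second point lies to the east; separation 66.011°.

66.011° east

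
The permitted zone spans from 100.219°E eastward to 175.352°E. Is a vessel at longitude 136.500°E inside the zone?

Yes

Band width going east from +100.219° to +175.352°: ((175.352 − 100.219) mod 360) = 75.133°.
Offset of +136.500° east of the west edge: ((136.500 − 100.219) mod 360) = 36.281°.
36.281° ≤ 75.133° ⇒ inside.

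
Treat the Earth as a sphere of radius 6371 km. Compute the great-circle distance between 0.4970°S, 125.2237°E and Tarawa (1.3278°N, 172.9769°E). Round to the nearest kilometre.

Δλ = 172.9769 − 125.2237 = 47.7532°.
Δφ = 1.3278 − -0.4970 = 1.8248°.
a = sin²(Δφ/2) + cos φ₁ · cos φ₂ · sin²(Δλ/2) = 0.164041.
c = 2·atan2(√a, √(1−a)) = 0.83400 rad → d = 6371·c ≈ 5313.41 km.

5313 km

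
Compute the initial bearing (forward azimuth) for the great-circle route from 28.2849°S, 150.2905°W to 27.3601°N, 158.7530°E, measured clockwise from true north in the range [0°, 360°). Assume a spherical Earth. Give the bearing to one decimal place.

314.2°

Δλ = 158.7530 − -150.2905 = 309.0435°; wrapped into (−180°, 180°]: -50.9565°.
θ = atan2( sin Δλ · cos φ₂ , cos φ₁ · sin φ₂ − sin φ₁ · cos φ₂ · cos Δλ )
  = atan2(-0.68979, 0.66981) = -45.842° → normalised to [0°, 360°): 314.158°.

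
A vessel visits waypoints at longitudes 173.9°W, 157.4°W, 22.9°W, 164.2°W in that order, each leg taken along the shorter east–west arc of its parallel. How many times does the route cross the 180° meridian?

0

Leg 1: -173.9° → -157.4°, shortest Δλ = 16.5° (east) — does not cross 180°.
Leg 2: -157.4° → -22.9°, shortest Δλ = 134.5° (east) — does not cross 180°.
Leg 3: -22.9° → -164.2°, shortest Δλ = -141.3° (west) — does not cross 180°.
Total crossings: 0.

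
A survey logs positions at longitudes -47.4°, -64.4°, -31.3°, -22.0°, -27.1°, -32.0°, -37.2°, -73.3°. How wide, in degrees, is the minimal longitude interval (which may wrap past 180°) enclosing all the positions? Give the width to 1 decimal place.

Sort the longitudes: -73.3°, -64.4°, -47.4°, -37.2°, -32.0°, -31.3°, -27.1°, -22.0°.
Eastward gaps between consecutive values (wrapping around): 8.9°, 17.0°, 10.2°, 5.2°, 0.7°, 4.2°, 5.1°, 308.7°.
Largest gap = 308.7° ⇒ minimal covering band is its complement: 360° − 308.7° = 51.3°.
Band runs from -73.3° eastward to -22.0°.

51.3°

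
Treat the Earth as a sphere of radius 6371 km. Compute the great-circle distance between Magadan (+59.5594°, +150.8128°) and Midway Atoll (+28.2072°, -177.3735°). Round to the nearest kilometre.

Δλ = -177.3735 − 150.8128 = -328.1863°; wrapped into (−180°, 180°]: 31.8137°.
Δφ = 28.2072 − 59.5594 = -31.3522°.
a = sin²(Δφ/2) + cos φ₁ · cos φ₂ · sin²(Δλ/2) = 0.106545.
c = 2·atan2(√a, √(1−a)) = 0.66501 rad → d = 6371·c ≈ 4236.79 km.

4237 km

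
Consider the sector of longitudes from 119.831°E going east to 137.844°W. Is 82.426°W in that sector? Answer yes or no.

Band width going east from +119.831° to -137.844°: ((-137.844 − 119.831) mod 360) = 102.325°.
Offset of -82.426° east of the west edge: ((-82.426 − 119.831) mod 360) = 157.743°.
157.743° > 102.325° ⇒ outside.

No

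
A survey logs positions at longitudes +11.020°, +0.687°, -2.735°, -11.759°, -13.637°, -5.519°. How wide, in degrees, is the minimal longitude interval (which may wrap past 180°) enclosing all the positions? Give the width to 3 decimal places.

Sort the longitudes: -13.637°, -11.759°, -5.519°, -2.735°, +0.687°, +11.020°.
Eastward gaps between consecutive values (wrapping around): 1.878°, 6.240°, 2.784°, 3.422°, 10.333°, 335.343°.
Largest gap = 335.343° ⇒ minimal covering band is its complement: 360° − 335.343° = 24.657°.
Band runs from -13.637° eastward to +11.020°.

24.657°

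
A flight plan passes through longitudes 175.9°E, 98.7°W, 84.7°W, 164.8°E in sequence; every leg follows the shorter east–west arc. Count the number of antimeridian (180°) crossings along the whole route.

2

Leg 1: +175.9° → -98.7°, shortest Δλ = 85.4° (east) — crosses 180°.
Leg 2: -98.7° → -84.7°, shortest Δλ = 14.0° (east) — does not cross 180°.
Leg 3: -84.7° → +164.8°, shortest Δλ = -110.5° (west) — crosses 180°.
Total crossings: 2.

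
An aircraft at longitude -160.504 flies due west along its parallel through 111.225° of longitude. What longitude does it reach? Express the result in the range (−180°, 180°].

+88.271°

Start at -160.504°; shift −111.225° → -271.729°.
-271.729° lies outside (−180°, 180°]; add 360° → +88.271°.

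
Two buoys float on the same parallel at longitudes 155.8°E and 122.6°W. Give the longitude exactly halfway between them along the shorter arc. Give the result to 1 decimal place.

Signed shortest Δλ from +155.8° to -122.6° is +81.6°.
Midpoint longitude = +155.8° + (+81.6°)/2 = +155.8° + 40.8° = +196.6°.
Normalise into (−180°, 180°]: -163.4°.
(The naïve average (+155.8 + -122.6)/2 = 16.6° is on the wrong side of the globe.)

163.4°W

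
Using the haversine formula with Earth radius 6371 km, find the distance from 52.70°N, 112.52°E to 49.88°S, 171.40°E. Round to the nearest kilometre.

Δλ = 171.40 − 112.52 = 58.88°.
Δφ = -49.88 − 52.70 = -102.58°.
a = sin²(Δφ/2) + cos φ₁ · cos φ₂ · sin²(Δλ/2) = 0.703238.
c = 2·atan2(√a, √(1−a)) = 1.98939 rad → d = 6371·c ≈ 12674.41 km.

12674 km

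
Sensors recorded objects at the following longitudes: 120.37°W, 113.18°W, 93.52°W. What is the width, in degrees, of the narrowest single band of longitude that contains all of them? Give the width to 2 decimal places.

Sort the longitudes: -120.37°, -113.18°, -93.52°.
Eastward gaps between consecutive values (wrapping around): 7.19°, 19.66°, 333.15°.
Largest gap = 333.15° ⇒ minimal covering band is its complement: 360° − 333.15° = 26.85°.
Band runs from -120.37° eastward to -93.52°.

26.85°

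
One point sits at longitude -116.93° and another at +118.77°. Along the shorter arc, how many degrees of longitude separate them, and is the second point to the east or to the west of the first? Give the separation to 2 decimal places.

124.30° west

Raw difference: 118.77 − -116.93 = 235.7°.
Normalise into (−180°, 180°]: 235.7° − 360° = -124.3°.
Negative ⇒ the second point lies to the west; separation 124.30°.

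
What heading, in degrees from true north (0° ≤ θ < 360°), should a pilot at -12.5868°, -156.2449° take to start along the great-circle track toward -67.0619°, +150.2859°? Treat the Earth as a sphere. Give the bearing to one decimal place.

200.3°

Δλ = 150.2859 − -156.2449 = 306.5308°; wrapped into (−180°, 180°]: -53.4692°.
θ = atan2( sin Δλ · cos φ₂ , cos φ₁ · sin φ₂ − sin φ₁ · cos φ₂ · cos Δλ )
  = atan2(-0.31317, -0.84824) = -159.736° → normalised to [0°, 360°): 200.264°.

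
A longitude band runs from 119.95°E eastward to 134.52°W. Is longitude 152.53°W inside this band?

Yes

Band width going east from +119.95° to -134.52°: ((-134.52 − 119.95) mod 360) = 105.53°.
Offset of -152.53° east of the west edge: ((-152.53 − 119.95) mod 360) = 87.52°.
87.52° ≤ 105.53° ⇒ inside.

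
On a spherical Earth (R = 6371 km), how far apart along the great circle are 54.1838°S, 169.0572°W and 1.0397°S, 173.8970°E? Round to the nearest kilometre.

6112 km

Δλ = 173.8970 − -169.0572 = 342.9542°; wrapped into (−180°, 180°]: -17.0458°.
Δφ = -1.0397 − -54.1838 = 53.1441°.
a = sin²(Δφ/2) + cos φ₁ · cos φ₂ · sin²(Δλ/2) = 0.212949.
c = 2·atan2(√a, √(1−a)) = 0.95929 rad → d = 6371·c ≈ 6111.63 km.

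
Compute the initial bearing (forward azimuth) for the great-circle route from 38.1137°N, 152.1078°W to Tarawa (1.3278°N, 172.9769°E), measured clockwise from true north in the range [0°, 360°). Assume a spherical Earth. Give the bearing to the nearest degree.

Δλ = 172.9769 − -152.1078 = 325.0847°; wrapped into (−180°, 180°]: -34.9153°.
θ = atan2( sin Δλ · cos φ₂ , cos φ₁ · sin φ₂ − sin φ₁ · cos φ₂ · cos Δλ )
  = atan2(-0.57221, -0.48776) = -130.444° → normalised to [0°, 360°): 229.556°.

230°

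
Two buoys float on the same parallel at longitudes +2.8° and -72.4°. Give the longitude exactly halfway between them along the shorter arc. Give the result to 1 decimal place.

-34.8°

Signed shortest Δλ from +2.8° to -72.4° is -75.2°.
Midpoint longitude = +2.8° + (-75.2°)/2 = +2.8° − 37.6° = -34.8°.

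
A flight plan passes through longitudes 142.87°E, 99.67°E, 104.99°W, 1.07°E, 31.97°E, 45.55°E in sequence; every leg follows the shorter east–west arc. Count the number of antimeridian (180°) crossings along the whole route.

Leg 1: +142.87° → +99.67°, shortest Δλ = -43.2° (west) — does not cross 180°.
Leg 2: +99.67° → -104.99°, shortest Δλ = 155.34° (east) — crosses 180°.
Leg 3: -104.99° → +1.07°, shortest Δλ = 106.06° (east) — does not cross 180°.
Leg 4: +1.07° → +31.97°, shortest Δλ = 30.9° (east) — does not cross 180°.
Leg 5: +31.97° → +45.55°, shortest Δλ = 13.58° (east) — does not cross 180°.
Total crossings: 1.

1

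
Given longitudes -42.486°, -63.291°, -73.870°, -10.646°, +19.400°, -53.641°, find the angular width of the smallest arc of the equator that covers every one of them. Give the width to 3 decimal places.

93.270°

Sort the longitudes: -73.870°, -63.291°, -53.641°, -42.486°, -10.646°, +19.400°.
Eastward gaps between consecutive values (wrapping around): 10.579°, 9.650°, 11.155°, 31.840°, 30.046°, 266.730°.
Largest gap = 266.730° ⇒ minimal covering band is its complement: 360° − 266.730° = 93.270°.
Band runs from -73.870° eastward to +19.400°.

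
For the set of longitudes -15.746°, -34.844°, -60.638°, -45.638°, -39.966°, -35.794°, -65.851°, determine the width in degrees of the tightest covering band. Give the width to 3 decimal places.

Sort the longitudes: -65.851°, -60.638°, -45.638°, -39.966°, -35.794°, -34.844°, -15.746°.
Eastward gaps between consecutive values (wrapping around): 5.213°, 15.000°, 5.672°, 4.172°, 0.950°, 19.098°, 309.895°.
Largest gap = 309.895° ⇒ minimal covering band is its complement: 360° − 309.895° = 50.105°.
Band runs from -65.851° eastward to -15.746°.

50.105°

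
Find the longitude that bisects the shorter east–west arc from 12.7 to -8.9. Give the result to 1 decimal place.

Signed shortest Δλ from +12.7° to -8.9° is -21.6°.
Midpoint longitude = +12.7° + (-21.6°)/2 = +12.7° − 10.8° = +1.9°.

+1.9°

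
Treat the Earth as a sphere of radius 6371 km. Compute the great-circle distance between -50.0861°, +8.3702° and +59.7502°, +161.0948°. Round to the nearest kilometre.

Δλ = 161.0948 − 8.3702 = 152.7246°.
Δφ = 59.7502 − -50.0861 = 109.8363°.
a = sin²(Δφ/2) + cos φ₁ · cos φ₂ · sin²(Δλ/2) = 0.974935.
c = 2·atan2(√a, √(1−a)) = 2.82361 rad → d = 6371·c ≈ 17989.25 km.

17989 km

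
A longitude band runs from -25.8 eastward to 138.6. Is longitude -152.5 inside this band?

Band width going east from -25.8° to +138.6°: ((138.6 − -25.8) mod 360) = 164.4°.
Offset of -152.5° east of the west edge: ((-152.5 − -25.8) mod 360) = 233.3°.
233.3° > 164.4° ⇒ outside.

No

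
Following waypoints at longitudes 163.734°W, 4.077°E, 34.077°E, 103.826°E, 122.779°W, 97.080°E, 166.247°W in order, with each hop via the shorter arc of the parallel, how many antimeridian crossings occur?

3

Leg 1: -163.734° → +4.077°, shortest Δλ = 167.811° (east) — does not cross 180°.
Leg 2: +4.077° → +34.077°, shortest Δλ = 30.0° (east) — does not cross 180°.
Leg 3: +34.077° → +103.826°, shortest Δλ = 69.749° (east) — does not cross 180°.
Leg 4: +103.826° → -122.779°, shortest Δλ = 133.395° (east) — crosses 180°.
Leg 5: -122.779° → +97.080°, shortest Δλ = -140.141° (west) — crosses 180°.
Leg 6: +97.080° → -166.247°, shortest Δλ = 96.673° (east) — crosses 180°.
Total crossings: 3.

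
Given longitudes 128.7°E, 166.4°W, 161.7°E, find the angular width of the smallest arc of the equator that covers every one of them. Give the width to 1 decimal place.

64.9°

Sort the longitudes: -166.4°, +128.7°, +161.7°.
Eastward gaps between consecutive values (wrapping around): 295.1°, 33.0°, 31.9°.
Largest gap = 295.1° ⇒ minimal covering band is its complement: 360° − 295.1° = 64.9°.
Band runs from +128.7° eastward to -166.4°, crossing the antimeridian.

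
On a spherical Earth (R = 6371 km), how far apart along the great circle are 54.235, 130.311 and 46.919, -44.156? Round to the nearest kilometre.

Δλ = -44.156 − 130.311 = -174.467°.
Δφ = 46.919 − 54.235 = -7.316°.
a = sin²(Δφ/2) + cos φ₁ · cos φ₂ · sin²(Δλ/2) = 0.402347.
c = 2·atan2(√a, √(1−a)) = 1.37423 rad → d = 6371·c ≈ 8755.19 km.

8755 km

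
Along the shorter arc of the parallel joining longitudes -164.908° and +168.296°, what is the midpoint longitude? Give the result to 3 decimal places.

Signed shortest Δλ from -164.908° to +168.296° is -26.796°.
Midpoint longitude = -164.908° + (-26.796°)/2 = -164.908° − 13.398° = -178.306°.
(The naïve average (-164.908 + +168.296)/2 = 1.694° is on the wrong side of the globe.)

-178.306°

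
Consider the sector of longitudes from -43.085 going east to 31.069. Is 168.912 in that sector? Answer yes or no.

Band width going east from -43.085° to +31.069°: ((31.069 − -43.085) mod 360) = 74.154°.
Offset of +168.912° east of the west edge: ((168.912 − -43.085) mod 360) = 211.997°.
211.997° > 74.154° ⇒ outside.

No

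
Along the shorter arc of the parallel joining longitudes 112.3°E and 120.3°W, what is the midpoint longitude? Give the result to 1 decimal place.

Signed shortest Δλ from +112.3° to -120.3° is +127.4°.
Midpoint longitude = +112.3° + (+127.4°)/2 = +112.3° + 63.7° = +176.0°.
(The naïve average (+112.3 + -120.3)/2 = -4.0° is on the wrong side of the globe.)

176.0°E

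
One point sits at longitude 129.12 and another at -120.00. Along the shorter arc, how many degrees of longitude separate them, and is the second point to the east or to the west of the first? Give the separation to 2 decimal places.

110.88° east

Raw difference: -120.00 − 129.12 = -249.12°.
Normalise into (−180°, 180°]: -249.12° + 360° = 110.88°.
Positive ⇒ the second point lies to the east; separation 110.88°.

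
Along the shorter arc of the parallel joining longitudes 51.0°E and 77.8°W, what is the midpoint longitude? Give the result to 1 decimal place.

13.4°W

Signed shortest Δλ from +51.0° to -77.8° is -128.8°.
Midpoint longitude = +51.0° + (-128.8°)/2 = +51.0° − 64.4° = -13.4°.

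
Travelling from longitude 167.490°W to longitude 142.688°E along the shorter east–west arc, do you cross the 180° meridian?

Naïve |142.688 − -167.490| = 310.178° > 180°, so the shorter arc goes the other way round — across 180°.
Signed shortest Δλ = ((142.688 − -167.490 + 180) mod 360) − 180 = -49.822°.
Going west by 49.822° from -167.490° passes through 180° before reaching +142.688°.

Yes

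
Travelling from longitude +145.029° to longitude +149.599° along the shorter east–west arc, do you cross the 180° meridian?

No

Signed shortest Δλ = ((149.599 − 145.029 + 180) mod 360) − 180 = 4.57°.
Going east by 4.57° from +145.029° reaches +149.599° without touching 180°.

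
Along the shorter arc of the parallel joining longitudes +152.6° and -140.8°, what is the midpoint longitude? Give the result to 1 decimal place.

-174.1°

Signed shortest Δλ from +152.6° to -140.8° is +66.6°.
Midpoint longitude = +152.6° + (+66.6°)/2 = +152.6° + 33.3° = +185.9°.
Normalise into (−180°, 180°]: -174.1°.
(The naïve average (+152.6 + -140.8)/2 = 5.9° is on the wrong side of the globe.)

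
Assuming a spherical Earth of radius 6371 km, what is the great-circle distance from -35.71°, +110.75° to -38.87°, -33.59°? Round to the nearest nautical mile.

Δλ = -33.59 − 110.75 = -144.34°.
Δφ = -38.87 − -35.71 = -3.16°.
a = sin²(Δφ/2) + cos φ₁ · cos φ₂ · sin²(Δλ/2) = 0.573676.
c = 2·atan2(√a, √(1−a)) = 1.71869 rad → d = 6371·c ≈ 10949.75 km ≈ 5912.39 nmi.

5912 nmi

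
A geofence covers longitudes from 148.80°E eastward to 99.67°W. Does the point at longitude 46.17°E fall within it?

No

Band width going east from +148.80° to -99.67°: ((-99.67 − 148.80) mod 360) = 111.53°.
Offset of +46.17° east of the west edge: ((46.17 − 148.80) mod 360) = 257.37°.
257.37° > 111.53° ⇒ outside.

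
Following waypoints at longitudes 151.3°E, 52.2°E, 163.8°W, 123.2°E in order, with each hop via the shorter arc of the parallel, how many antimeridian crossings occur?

2

Leg 1: +151.3° → +52.2°, shortest Δλ = -99.1° (west) — does not cross 180°.
Leg 2: +52.2° → -163.8°, shortest Δλ = 144.0° (east) — crosses 180°.
Leg 3: -163.8° → +123.2°, shortest Δλ = -73.0° (west) — crosses 180°.
Total crossings: 2.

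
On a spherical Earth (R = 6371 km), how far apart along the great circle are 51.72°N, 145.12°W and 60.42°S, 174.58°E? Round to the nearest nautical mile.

Δλ = 174.58 − -145.12 = 319.70°; wrapped into (−180°, 180°]: -40.30°.
Δφ = -60.42 − 51.72 = -112.14°.
a = sin²(Δφ/2) + cos φ₁ · cos φ₂ · sin²(Δλ/2) = 0.724725.
c = 2·atan2(√a, √(1−a)) = 2.03695 rad → d = 6371·c ≈ 12977.38 km ≈ 7007.22 nmi.

7007 nmi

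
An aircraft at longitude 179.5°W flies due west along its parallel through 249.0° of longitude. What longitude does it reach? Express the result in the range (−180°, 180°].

68.5°W

Start at -179.5°; shift −249.0° → -428.5°.
-428.5° lies outside (−180°, 180°]; add 360° → -68.5°.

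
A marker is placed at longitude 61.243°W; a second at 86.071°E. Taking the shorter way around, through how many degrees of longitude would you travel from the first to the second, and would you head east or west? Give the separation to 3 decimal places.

147.314° east

Raw difference: 86.071 − -61.243 = 147.314°.
Normalise into (−180°, 180°]: 147.314° stays 147.314°.
Positive ⇒ the second point lies to the east; separation 147.314°.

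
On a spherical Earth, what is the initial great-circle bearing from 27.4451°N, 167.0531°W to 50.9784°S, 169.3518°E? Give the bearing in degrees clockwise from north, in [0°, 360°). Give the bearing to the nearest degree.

Δλ = 169.3518 − -167.0531 = 336.4049°; wrapped into (−180°, 180°]: -23.5951°.
θ = atan2( sin Δλ · cos φ₂ , cos φ₁ · sin φ₂ − sin φ₁ · cos φ₂ · cos Δλ )
  = atan2(-0.25202, -0.95540) = -165.223° → normalised to [0°, 360°): 194.777°.

195°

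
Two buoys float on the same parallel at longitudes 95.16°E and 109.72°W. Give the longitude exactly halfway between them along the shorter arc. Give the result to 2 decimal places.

172.72°E

Signed shortest Δλ from +95.16° to -109.72° is +155.12°.
Midpoint longitude = +95.16° + (+155.12°)/2 = +95.16° + 77.56° = +172.72°.
(The naïve average (+95.16 + -109.72)/2 = -7.28° is on the wrong side of the globe.)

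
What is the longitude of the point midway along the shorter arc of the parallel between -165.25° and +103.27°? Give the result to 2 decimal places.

+149.01°

Signed shortest Δλ from -165.25° to +103.27° is -91.48°.
Midpoint longitude = -165.25° + (-91.48°)/2 = -165.25° − 45.74° = -210.99°.
Normalise into (−180°, 180°]: +149.01°.
(The naïve average (-165.25 + +103.27)/2 = -30.99° is on the wrong side of the globe.)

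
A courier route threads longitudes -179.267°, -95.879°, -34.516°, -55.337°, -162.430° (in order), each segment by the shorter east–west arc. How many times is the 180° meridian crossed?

0

Leg 1: -179.267° → -95.879°, shortest Δλ = 83.388° (east) — does not cross 180°.
Leg 2: -95.879° → -34.516°, shortest Δλ = 61.363° (east) — does not cross 180°.
Leg 3: -34.516° → -55.337°, shortest Δλ = -20.821° (west) — does not cross 180°.
Leg 4: -55.337° → -162.430°, shortest Δλ = -107.093° (west) — does not cross 180°.
Total crossings: 0.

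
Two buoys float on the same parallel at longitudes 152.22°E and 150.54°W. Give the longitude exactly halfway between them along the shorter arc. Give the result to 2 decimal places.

Signed shortest Δλ from +152.22° to -150.54° is +57.24°.
Midpoint longitude = +152.22° + (+57.24°)/2 = +152.22° + 28.62° = +180.84°.
Normalise into (−180°, 180°]: -179.16°.
(The naïve average (+152.22 + -150.54)/2 = 0.84° is on the wrong side of the globe.)

179.16°W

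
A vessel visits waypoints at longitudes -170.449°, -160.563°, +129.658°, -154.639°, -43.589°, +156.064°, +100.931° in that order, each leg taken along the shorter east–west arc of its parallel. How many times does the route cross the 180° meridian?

Leg 1: -170.449° → -160.563°, shortest Δλ = 9.886° (east) — does not cross 180°.
Leg 2: -160.563° → +129.658°, shortest Δλ = -69.779° (west) — crosses 180°.
Leg 3: +129.658° → -154.639°, shortest Δλ = 75.703° (east) — crosses 180°.
Leg 4: -154.639° → -43.589°, shortest Δλ = 111.05° (east) — does not cross 180°.
Leg 5: -43.589° → +156.064°, shortest Δλ = -160.347° (west) — crosses 180°.
Leg 6: +156.064° → +100.931°, shortest Δλ = -55.133° (west) — does not cross 180°.
Total crossings: 3.

3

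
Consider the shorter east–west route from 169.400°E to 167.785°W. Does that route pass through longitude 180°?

Yes

Naïve |-167.785 − 169.400| = 337.185° > 180°, so the shorter arc goes the other way round — across 180°.
Signed shortest Δλ = ((-167.785 − 169.400 + 180) mod 360) − 180 = 22.815°.
Going east by 22.815° from +169.400° passes through 180° before reaching -167.785°.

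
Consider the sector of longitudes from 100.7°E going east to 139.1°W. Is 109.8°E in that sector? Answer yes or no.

Yes

Band width going east from +100.7° to -139.1°: ((-139.1 − 100.7) mod 360) = 120.2°.
Offset of +109.8° east of the west edge: ((109.8 − 100.7) mod 360) = 9.1°.
9.1° ≤ 120.2° ⇒ inside.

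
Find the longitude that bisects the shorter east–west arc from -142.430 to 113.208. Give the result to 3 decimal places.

+165.389°

Signed shortest Δλ from -142.430° to +113.208° is -104.362°.
Midpoint longitude = -142.430° + (-104.362°)/2 = -142.430° − 52.181° = -194.611°.
Normalise into (−180°, 180°]: +165.389°.
(The naïve average (-142.430 + +113.208)/2 = -14.611° is on the wrong side of the globe.)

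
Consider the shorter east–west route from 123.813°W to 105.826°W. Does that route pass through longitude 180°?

Signed shortest Δλ = ((-105.826 − -123.813 + 180) mod 360) − 180 = 17.987°.
Going east by 17.987° from -123.813° reaches -105.826° without touching 180°.

No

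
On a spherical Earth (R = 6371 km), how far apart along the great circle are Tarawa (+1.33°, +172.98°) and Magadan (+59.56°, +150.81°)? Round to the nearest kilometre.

Δλ = 150.81 − 172.98 = -22.17°.
Δφ = 59.56 − 1.33 = 58.23°.
a = sin²(Δφ/2) + cos φ₁ · cos φ₂ · sin²(Δλ/2) = 0.255468.
c = 2·atan2(√a, √(1−a)) = 1.05978 rad → d = 6371·c ≈ 6751.86 km.

6752 km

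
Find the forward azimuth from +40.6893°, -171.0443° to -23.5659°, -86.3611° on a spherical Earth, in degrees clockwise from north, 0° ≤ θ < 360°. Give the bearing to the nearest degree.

111°

Δλ = -86.3611 − -171.0443 = 84.6832°.
θ = atan2( sin Δλ · cos φ₂ , cos φ₁ · sin φ₂ − sin φ₁ · cos φ₂ · cos Δλ )
  = atan2(0.91266, -0.35853) = 111.447° → normalised to [0°, 360°): 111.447°.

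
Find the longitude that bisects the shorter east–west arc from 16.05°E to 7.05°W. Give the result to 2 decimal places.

4.50°E

Signed shortest Δλ from +16.05° to -7.05° is -23.10°.
Midpoint longitude = +16.05° + (-23.10°)/2 = +16.05° − 11.55° = +4.50°.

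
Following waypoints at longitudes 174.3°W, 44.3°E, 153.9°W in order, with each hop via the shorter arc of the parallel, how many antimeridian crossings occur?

Leg 1: -174.3° → +44.3°, shortest Δλ = -141.4° (west) — crosses 180°.
Leg 2: +44.3° → -153.9°, shortest Δλ = 161.8° (east) — crosses 180°.
Total crossings: 2.

2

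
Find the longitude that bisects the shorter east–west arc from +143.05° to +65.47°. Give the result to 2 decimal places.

+104.26°

Signed shortest Δλ from +143.05° to +65.47° is -77.58°.
Midpoint longitude = +143.05° + (-77.58°)/2 = +143.05° − 38.79° = +104.26°.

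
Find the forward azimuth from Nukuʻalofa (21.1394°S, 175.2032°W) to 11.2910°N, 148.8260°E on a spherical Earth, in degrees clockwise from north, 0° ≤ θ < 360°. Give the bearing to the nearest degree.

309°

Δλ = 148.8260 − -175.2032 = 324.0292°; wrapped into (−180°, 180°]: -35.9708°.
θ = atan2( sin Δλ · cos φ₂ , cos φ₁ · sin φ₂ − sin φ₁ · cos φ₂ · cos Δλ )
  = atan2(-0.57600, 0.46884) = -50.856° → normalised to [0°, 360°): 309.144°.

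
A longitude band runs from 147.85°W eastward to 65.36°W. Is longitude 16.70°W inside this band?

No

Band width going east from -147.85° to -65.36°: ((-65.36 − -147.85) mod 360) = 82.49°.
Offset of -16.70° east of the west edge: ((-16.70 − -147.85) mod 360) = 131.15°.
131.15° > 82.49° ⇒ outside.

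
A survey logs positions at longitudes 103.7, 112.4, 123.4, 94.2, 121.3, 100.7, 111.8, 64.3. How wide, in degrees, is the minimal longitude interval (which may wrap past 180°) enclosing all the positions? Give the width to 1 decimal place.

Sort the longitudes: +64.3°, +94.2°, +100.7°, +103.7°, +111.8°, +112.4°, +121.3°, +123.4°.
Eastward gaps between consecutive values (wrapping around): 29.9°, 6.5°, 3.0°, 8.1°, 0.6°, 8.9°, 2.1°, 300.9°.
Largest gap = 300.9° ⇒ minimal covering band is its complement: 360° − 300.9° = 59.1°.
Band runs from +64.3° eastward to +123.4°.

59.1°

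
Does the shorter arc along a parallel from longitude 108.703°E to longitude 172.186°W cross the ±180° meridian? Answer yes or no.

Naïve |-172.186 − 108.703| = 280.889° > 180°, so the shorter arc goes the other way round — across 180°.
Signed shortest Δλ = ((-172.186 − 108.703 + 180) mod 360) − 180 = 79.111°.
Going east by 79.111° from +108.703° passes through 180° before reaching -172.186°.

Yes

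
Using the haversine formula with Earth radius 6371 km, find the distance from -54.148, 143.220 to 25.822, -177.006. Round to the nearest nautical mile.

Δλ = -177.006 − 143.220 = -320.226°; wrapped into (−180°, 180°]: 39.774°.
Δφ = 25.822 − -54.148 = 79.970°.
a = sin²(Δφ/2) + cos φ₁ · cos φ₂ · sin²(Δλ/2) = 0.473924.
c = 2·atan2(√a, √(1−a)) = 1.51862 rad → d = 6371·c ≈ 9675.13 km ≈ 5224.15 nmi.

5224 nmi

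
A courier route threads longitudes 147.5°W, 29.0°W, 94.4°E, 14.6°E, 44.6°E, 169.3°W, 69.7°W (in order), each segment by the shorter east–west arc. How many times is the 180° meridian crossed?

1

Leg 1: -147.5° → -29.0°, shortest Δλ = 118.5° (east) — does not cross 180°.
Leg 2: -29.0° → +94.4°, shortest Δλ = 123.4° (east) — does not cross 180°.
Leg 3: +94.4° → +14.6°, shortest Δλ = -79.8° (west) — does not cross 180°.
Leg 4: +14.6° → +44.6°, shortest Δλ = 30.0° (east) — does not cross 180°.
Leg 5: +44.6° → -169.3°, shortest Δλ = 146.1° (east) — crosses 180°.
Leg 6: -169.3° → -69.7°, shortest Δλ = 99.6° (east) — does not cross 180°.
Total crossings: 1.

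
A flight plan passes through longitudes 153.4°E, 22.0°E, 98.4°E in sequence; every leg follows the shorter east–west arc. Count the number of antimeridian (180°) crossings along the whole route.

0

Leg 1: +153.4° → +22.0°, shortest Δλ = -131.4° (west) — does not cross 180°.
Leg 2: +22.0° → +98.4°, shortest Δλ = 76.4° (east) — does not cross 180°.
Total crossings: 0.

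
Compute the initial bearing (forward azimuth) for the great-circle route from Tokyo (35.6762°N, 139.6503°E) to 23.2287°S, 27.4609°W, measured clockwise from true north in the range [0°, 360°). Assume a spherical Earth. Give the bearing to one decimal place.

Δλ = -27.4609 − 139.6503 = -167.1112°.
θ = atan2( sin Δλ · cos φ₂ , cos φ₁ · sin φ₂ − sin φ₁ · cos φ₂ · cos Δλ )
  = atan2(-0.20498, 0.20204) = -45.413° → normalised to [0°, 360°): 314.587°.

314.6°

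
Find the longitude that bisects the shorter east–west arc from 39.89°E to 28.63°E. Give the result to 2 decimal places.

34.26°E

Signed shortest Δλ from +39.89° to +28.63° is -11.26°.
Midpoint longitude = +39.89° + (-11.26°)/2 = +39.89° − 5.63° = +34.26°.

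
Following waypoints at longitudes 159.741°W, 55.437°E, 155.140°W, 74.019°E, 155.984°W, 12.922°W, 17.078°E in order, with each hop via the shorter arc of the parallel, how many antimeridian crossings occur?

4

Leg 1: -159.741° → +55.437°, shortest Δλ = -144.822° (west) — crosses 180°.
Leg 2: +55.437° → -155.140°, shortest Δλ = 149.423° (east) — crosses 180°.
Leg 3: -155.140° → +74.019°, shortest Δλ = -130.841° (west) — crosses 180°.
Leg 4: +74.019° → -155.984°, shortest Δλ = 129.997° (east) — crosses 180°.
Leg 5: -155.984° → -12.922°, shortest Δλ = 143.062° (east) — does not cross 180°.
Leg 6: -12.922° → +17.078°, shortest Δλ = 30.0° (east) — does not cross 180°.
Total crossings: 4.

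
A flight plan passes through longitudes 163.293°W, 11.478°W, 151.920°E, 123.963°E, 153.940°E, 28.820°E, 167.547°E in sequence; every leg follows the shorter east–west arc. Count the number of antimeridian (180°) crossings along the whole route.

Leg 1: -163.293° → -11.478°, shortest Δλ = 151.815° (east) — does not cross 180°.
Leg 2: -11.478° → +151.920°, shortest Δλ = 163.398° (east) — does not cross 180°.
Leg 3: +151.920° → +123.963°, shortest Δλ = -27.957° (west) — does not cross 180°.
Leg 4: +123.963° → +153.940°, shortest Δλ = 29.977° (east) — does not cross 180°.
Leg 5: +153.940° → +28.820°, shortest Δλ = -125.12° (west) — does not cross 180°.
Leg 6: +28.820° → +167.547°, shortest Δλ = 138.727° (east) — does not cross 180°.
Total crossings: 0.

0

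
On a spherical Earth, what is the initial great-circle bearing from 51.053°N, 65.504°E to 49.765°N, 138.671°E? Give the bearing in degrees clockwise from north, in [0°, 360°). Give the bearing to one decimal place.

61.6°

Δλ = 138.671 − 65.504 = 73.167°.
θ = atan2( sin Δλ · cos φ₂ , cos φ₁ · sin φ₂ − sin φ₁ · cos φ₂ · cos Δλ )
  = atan2(0.61825, 0.33440) = 61.592° → normalised to [0°, 360°): 61.592°.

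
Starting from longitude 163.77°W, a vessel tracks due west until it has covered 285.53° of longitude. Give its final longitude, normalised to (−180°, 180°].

Start at -163.77°; shift −285.53° → -449.30°.
-449.30° lies outside (−180°, 180°]; add 360° → -89.30°.

89.30°W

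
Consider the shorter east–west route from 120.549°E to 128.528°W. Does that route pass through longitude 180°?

Yes

Naïve |-128.528 − 120.549| = 249.077° > 180°, so the shorter arc goes the other way round — across 180°.
Signed shortest Δλ = ((-128.528 − 120.549 + 180) mod 360) − 180 = 110.923°.
Going east by 110.923° from +120.549° passes through 180° before reaching -128.528°.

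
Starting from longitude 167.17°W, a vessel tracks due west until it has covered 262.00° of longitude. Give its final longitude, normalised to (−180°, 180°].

69.17°W

Start at -167.17°; shift −262.00° → -429.17°.
-429.17° lies outside (−180°, 180°]; add 360° → -69.17°.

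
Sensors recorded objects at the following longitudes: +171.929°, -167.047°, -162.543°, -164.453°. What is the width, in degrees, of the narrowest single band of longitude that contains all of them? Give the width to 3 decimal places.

25.528°

Sort the longitudes: -167.047°, -164.453°, -162.543°, +171.929°.
Eastward gaps between consecutive values (wrapping around): 2.594°, 1.910°, 334.472°, 21.024°.
Largest gap = 334.472° ⇒ minimal covering band is its complement: 360° − 334.472° = 25.528°.
Band runs from +171.929° eastward to -162.543°, crossing the antimeridian.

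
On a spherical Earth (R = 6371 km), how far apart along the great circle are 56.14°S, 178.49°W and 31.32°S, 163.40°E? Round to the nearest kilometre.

3098 km

Δλ = 163.40 − -178.49 = 341.89°; wrapped into (−180°, 180°]: -18.11°.
Δφ = -31.32 − -56.14 = 24.82°.
a = sin²(Δφ/2) + cos φ₁ · cos φ₂ · sin²(Δλ/2) = 0.057974.
c = 2·atan2(√a, √(1−a)) = 0.48633 rad → d = 6371·c ≈ 3098.44 km.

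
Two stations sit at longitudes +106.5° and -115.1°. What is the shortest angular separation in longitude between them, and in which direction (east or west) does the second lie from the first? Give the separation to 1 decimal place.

Raw difference: -115.1 − 106.5 = -221.6°.
Normalise into (−180°, 180°]: -221.6° + 360° = 138.4°.
Positive ⇒ the second point lies to the east; separation 138.4°.

138.4° east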